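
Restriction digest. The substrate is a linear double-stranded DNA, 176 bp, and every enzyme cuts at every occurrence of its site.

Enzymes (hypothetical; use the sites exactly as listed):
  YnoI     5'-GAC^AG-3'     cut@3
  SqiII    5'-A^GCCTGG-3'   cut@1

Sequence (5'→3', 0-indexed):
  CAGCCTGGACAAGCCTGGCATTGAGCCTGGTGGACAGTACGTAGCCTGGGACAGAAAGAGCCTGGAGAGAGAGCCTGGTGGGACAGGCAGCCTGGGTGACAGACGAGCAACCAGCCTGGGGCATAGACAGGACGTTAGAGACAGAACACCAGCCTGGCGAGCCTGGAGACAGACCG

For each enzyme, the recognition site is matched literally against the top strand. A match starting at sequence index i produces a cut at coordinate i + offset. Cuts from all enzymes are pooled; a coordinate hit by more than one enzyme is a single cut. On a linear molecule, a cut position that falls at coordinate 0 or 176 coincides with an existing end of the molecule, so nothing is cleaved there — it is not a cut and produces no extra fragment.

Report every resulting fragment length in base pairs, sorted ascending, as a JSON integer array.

Per-enzyme occurrences:
  YnoI GACAG/3: at [32, 49, 81, 97, 125, 139, 167] ⇒ [35, 52, 84, 100, 128, 142, 170]
  SqiII AGCCTGG/1: at [1, 11, 23, 42, 58, 71, 88, 112, 150, 159] ⇒ [2, 12, 24, 43, 59, 72, 89, 113, 151, 160]

Pooled cuts: [2, 12, 24, 35, 43, 52, 59, 72, 84, 89, 100, 113, 128, 142, 151, 160, 170]

Fragments:
  [0,2): 2 bp
  [2,12): 10 bp
  [12,24): 12 bp
  [24,35): 11 bp
  [35,43): 8 bp
  [43,52): 9 bp
  [52,59): 7 bp
  [59,72): 13 bp
  [72,84): 12 bp
  [84,89): 5 bp
  [89,100): 11 bp
  [100,113): 13 bp
  [113,128): 15 bp
  [128,142): 14 bp
  [142,151): 9 bp
  [151,160): 9 bp
  [160,170): 10 bp
  [170,176): 6 bp

[2,5,6,7,8,9,9,9,10,10,11,11,12,12,13,13,14,15]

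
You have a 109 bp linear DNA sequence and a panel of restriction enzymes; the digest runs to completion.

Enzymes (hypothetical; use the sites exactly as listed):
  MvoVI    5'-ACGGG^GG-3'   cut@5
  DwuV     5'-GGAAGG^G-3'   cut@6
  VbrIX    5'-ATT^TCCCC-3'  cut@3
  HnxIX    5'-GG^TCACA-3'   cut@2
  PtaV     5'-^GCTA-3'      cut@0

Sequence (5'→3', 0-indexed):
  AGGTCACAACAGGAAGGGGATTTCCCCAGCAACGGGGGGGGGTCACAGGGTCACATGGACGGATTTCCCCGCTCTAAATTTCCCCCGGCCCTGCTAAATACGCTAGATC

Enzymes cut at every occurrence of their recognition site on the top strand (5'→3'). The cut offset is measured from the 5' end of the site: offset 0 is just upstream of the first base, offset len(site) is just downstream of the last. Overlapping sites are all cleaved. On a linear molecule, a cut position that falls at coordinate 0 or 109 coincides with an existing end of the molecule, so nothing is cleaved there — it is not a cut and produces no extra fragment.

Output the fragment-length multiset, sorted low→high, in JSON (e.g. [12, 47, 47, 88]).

[3,5,6,8,8,9,12,14,14,15,15]

Scan for sites:
  MvoVI (ACGGGGG, off=5): starts [31] → cuts [36]
  DwuV (GGAAGGG, off=6): starts [11] → cuts [17]
  VbrIX (ATTTCCCC, off=3): starts [19, 62, 77] → cuts [22, 65, 80]
  HnxIX (GGTCACA, off=2): starts [1, 40, 48] → cuts [3, 42, 50]
  PtaV (GCTA, off=0): starts [92, 101] → cuts [92, 101]

All cut coordinates (distinct, sorted): [3, 17, 22, 36, 42, 50, 65, 80, 92, 101]

Fragments:
  [0,3): 3 bp
  [3,17): 14 bp
  [17,22): 5 bp
  [22,36): 14 bp
  [36,42): 6 bp
  [42,50): 8 bp
  [50,65): 15 bp
  [65,80): 15 bp
  [80,92): 12 bp
  [92,101): 9 bp
  [101,109): 8 bp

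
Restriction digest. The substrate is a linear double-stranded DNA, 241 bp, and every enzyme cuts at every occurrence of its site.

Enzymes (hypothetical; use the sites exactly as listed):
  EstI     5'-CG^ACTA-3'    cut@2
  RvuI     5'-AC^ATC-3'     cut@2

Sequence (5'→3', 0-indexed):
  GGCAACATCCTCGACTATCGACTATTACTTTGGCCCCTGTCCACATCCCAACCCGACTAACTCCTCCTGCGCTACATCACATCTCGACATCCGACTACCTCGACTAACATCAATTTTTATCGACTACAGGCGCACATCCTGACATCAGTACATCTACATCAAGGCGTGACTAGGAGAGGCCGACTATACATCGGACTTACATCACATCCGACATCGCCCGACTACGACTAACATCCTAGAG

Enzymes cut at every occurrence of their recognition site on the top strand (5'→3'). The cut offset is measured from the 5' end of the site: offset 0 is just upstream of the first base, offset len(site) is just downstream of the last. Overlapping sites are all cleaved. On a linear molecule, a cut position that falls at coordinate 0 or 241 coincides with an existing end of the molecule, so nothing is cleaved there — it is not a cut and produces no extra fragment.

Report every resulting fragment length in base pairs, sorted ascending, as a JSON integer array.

[5,5,5,6,6,6,6,6,7,7,7,7,8,8,8,8,9,9,11,11,13,14,20,24,25]

Scan for sites:
  EstI (CGACTA, off=2): starts [11, 18, 53, 91, 100, 120, 180, 218, 224] → cuts [13, 20, 55, 93, 102, 122, 182, 220, 226]
  RvuI (ACATC, off=2): starts [4, 42, 73, 78, 86, 106, 133, 141, 149, 155, 187, 198, 203, 210, 230] → cuts [6, 44, 75, 80, 88, 108, 135, 143, 151, 157, 189, 200, 205, 212, 232]

All cut coordinates (distinct, sorted): [6, 13, 20, 44, 55, 75, 80, 88, 93, 102, 108, 122, 135, 143, 151, 157, 182, 189, 200, 205, 212, 220, 226, 232]

Fragments:
  [0,6): 6 bp
  [6,13): 7 bp
  [13,20): 7 bp
  [20,44): 24 bp
  [44,55): 11 bp
  [55,75): 20 bp
  [75,80): 5 bp
  [80,88): 8 bp
  [88,93): 5 bp
  [93,102): 9 bp
  [102,108): 6 bp
  [108,122): 14 bp
  [122,135): 13 bp
  [135,143): 8 bp
  [143,151): 8 bp
  [151,157): 6 bp
  [157,182): 25 bp
  [182,189): 7 bp
  [189,200): 11 bp
  [200,205): 5 bp
  [205,212): 7 bp
  [212,220): 8 bp
  [220,226): 6 bp
  [226,232): 6 bp
  [232,241): 9 bp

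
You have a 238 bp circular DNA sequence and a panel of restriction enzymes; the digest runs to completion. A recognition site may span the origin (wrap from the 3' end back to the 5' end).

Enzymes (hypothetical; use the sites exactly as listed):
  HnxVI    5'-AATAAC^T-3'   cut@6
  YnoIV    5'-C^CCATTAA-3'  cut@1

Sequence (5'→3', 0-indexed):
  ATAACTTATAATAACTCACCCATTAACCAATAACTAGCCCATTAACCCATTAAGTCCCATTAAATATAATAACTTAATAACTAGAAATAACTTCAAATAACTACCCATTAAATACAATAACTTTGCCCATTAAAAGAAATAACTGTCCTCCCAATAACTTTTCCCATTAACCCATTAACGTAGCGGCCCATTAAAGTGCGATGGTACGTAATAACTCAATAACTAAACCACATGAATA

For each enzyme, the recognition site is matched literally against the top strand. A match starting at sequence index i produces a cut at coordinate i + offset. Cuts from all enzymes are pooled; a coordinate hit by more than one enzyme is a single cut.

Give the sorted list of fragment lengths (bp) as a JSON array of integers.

Scan for sites:
  HnxVI AATAACT/6: at [9, 28, 67, 75, 85, 95, 115, 137, 152, 209, 217, 237] ⇒ [5, 15, 34, 73, 81, 91, 101, 121, 143, 158, 215, 223]
  YnoIV CCCATTAA/1: at [18, 37, 45, 55, 103, 125, 162, 170, 186] ⇒ [19, 38, 46, 56, 104, 126, 163, 171, 187]

Pooled cuts: [5, 15, 19, 34, 38, 46, 56, 73, 81, 91, 101, 104, 121, 126, 143, 158, 163, 171, 187, 215, 223]

Fragments:
  5→15: 10 bp
  15→19: 4 bp
  19→34: 15 bp
  34→38: 4 bp
  38→46: 8 bp
  46→56: 10 bp
  56→73: 17 bp
  73→81: 8 bp
  81→91: 10 bp
  91→101: 10 bp
  101→104: 3 bp
  104→121: 17 bp
  121→126: 5 bp
  126→143: 17 bp
  143→158: 15 bp
  158→163: 5 bp
  163→171: 8 bp
  171→187: 16 bp
  187→215: 28 bp
  215→223: 8 bp
  223→5 (wrap): 238-223+5 = 20 bp

[3,4,4,5,5,8,8,8,8,10,10,10,10,15,15,16,17,17,17,20,28]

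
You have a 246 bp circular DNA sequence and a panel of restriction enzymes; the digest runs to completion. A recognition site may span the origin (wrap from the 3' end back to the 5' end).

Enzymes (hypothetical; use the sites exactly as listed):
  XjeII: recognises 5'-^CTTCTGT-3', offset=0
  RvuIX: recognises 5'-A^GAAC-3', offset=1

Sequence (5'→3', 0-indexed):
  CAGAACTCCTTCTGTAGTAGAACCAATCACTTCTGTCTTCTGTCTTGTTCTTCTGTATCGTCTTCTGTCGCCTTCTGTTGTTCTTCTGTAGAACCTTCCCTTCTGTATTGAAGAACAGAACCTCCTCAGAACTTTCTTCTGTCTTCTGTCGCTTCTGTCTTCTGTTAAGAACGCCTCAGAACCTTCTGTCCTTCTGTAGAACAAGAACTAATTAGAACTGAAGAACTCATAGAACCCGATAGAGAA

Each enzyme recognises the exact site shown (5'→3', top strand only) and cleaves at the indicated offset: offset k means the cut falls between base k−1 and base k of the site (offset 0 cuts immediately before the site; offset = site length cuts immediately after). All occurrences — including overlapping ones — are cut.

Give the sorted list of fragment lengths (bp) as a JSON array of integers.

Per-enzyme occurrences:
  XjeII CTTCTGT/0: at [8, 29, 36, 49, 61, 71, 82, 99, 135, 142, 151, 158, 182, 190] ⇒ [8, 29, 36, 49, 61, 71, 82, 99, 135, 142, 151, 158, 182, 190]
  RvuIX AGAAC/1: at [1, 18, 89, 111, 116, 127, 167, 177, 197, 203, 213, 221, 230, 242] ⇒ [2, 19, 90, 112, 117, 128, 168, 178, 198, 204, 214, 222, 231, 243]

Pooled cuts: [2, 8, 19, 29, 36, 49, 61, 71, 82, 90, 99, 112, 117, 128, 135, 142, 151, 158, 168, 178, 182, 190, 198, 204, 214, 222, 231, 243]

Fragments:
  2→8: 6 bp
  8→19: 11 bp
  19→29: 10 bp
  29→36: 7 bp
  36→49: 13 bp
  49→61: 12 bp
  61→71: 10 bp
  71→82: 11 bp
  82→90: 8 bp
  90→99: 9 bp
  99→112: 13 bp
  112→117: 5 bp
  117→128: 11 bp
  128→135: 7 bp
  135→142: 7 bp
  142→151: 9 bp
  151→158: 7 bp
  158→168: 10 bp
  168→178: 10 bp
  178→182: 4 bp
  182→190: 8 bp
  190→198: 8 bp
  198→204: 6 bp
  204→214: 10 bp
  214→222: 8 bp
  222→231: 9 bp
  231→243: 12 bp
  243→2 (wrap): 246-243+2 = 5 bp

[4,5,5,6,6,7,7,7,7,8,8,8,8,9,9,9,10,10,10,10,10,11,11,11,12,12,13,13]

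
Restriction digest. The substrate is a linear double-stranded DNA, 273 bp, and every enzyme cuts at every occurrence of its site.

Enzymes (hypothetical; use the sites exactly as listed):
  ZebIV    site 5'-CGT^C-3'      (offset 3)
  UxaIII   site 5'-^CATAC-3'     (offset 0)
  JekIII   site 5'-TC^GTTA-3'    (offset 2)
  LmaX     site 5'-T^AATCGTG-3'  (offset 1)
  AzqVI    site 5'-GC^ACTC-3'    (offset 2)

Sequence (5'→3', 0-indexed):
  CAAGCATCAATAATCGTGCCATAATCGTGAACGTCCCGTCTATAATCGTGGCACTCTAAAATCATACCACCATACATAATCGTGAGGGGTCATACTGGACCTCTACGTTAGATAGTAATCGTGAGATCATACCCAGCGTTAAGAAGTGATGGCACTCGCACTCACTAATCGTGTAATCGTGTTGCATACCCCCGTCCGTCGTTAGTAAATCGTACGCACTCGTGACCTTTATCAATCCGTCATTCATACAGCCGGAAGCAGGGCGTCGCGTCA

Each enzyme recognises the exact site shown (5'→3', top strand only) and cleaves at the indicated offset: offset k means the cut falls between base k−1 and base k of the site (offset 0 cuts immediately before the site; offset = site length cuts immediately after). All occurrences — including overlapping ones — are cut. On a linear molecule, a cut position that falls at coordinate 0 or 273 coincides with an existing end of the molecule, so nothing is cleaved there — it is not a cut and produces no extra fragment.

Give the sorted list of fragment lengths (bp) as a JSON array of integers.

[1,2,4,4,4,5,5,6,7,7,8,8,9,10,10,11,11,11,11,12,13,17,22,23,26,26]

Scan for sites:
  ZebIV CGTC/3: at [31, 36, 192, 196, 237, 263, 268] ⇒ [34, 39, 195, 199, 240, 266, 271]
  UxaIII CATAC/0: at [62, 70, 90, 127, 184, 244] ⇒ [62, 70, 90, 127, 184, 244]
  JekIII TCGTTA/2: at [198] ⇒ [200]
  LmaX TAATCGTG/1: at [10, 21, 42, 76, 115, 165, 173] ⇒ [11, 22, 43, 77, 116, 166, 174]
  AzqVI GCACTC/2: at [50, 151, 157, 215] ⇒ [52, 153, 159, 217]

All cut coordinates (distinct, sorted): [11, 22, 34, 39, 43, 52, 62, 70, 77, 90, 116, 127, 153, 159, 166, 174, 184, 195, 199, 200, 217, 240, 244, 266, 271]

Fragment lengths:
  [0,11): 11 bp
  [11,22): 11 bp
  [22,34): 12 bp
  [34,39): 5 bp
  [39,43): 4 bp
  [43,52): 9 bp
  [52,62): 10 bp
  [62,70): 8 bp
  [70,77): 7 bp
  [77,90): 13 bp
  [90,116): 26 bp
  [116,127): 11 bp
  [127,153): 26 bp
  [153,159): 6 bp
  [159,166): 7 bp
  [166,174): 8 bp
  [174,184): 10 bp
  [184,195): 11 bp
  [195,199): 4 bp
  [199,200): 1 bp
  [200,217): 17 bp
  [217,240): 23 bp
  [240,244): 4 bp
  [244,266): 22 bp
  [266,271): 5 bp
  [271,273): 2 bp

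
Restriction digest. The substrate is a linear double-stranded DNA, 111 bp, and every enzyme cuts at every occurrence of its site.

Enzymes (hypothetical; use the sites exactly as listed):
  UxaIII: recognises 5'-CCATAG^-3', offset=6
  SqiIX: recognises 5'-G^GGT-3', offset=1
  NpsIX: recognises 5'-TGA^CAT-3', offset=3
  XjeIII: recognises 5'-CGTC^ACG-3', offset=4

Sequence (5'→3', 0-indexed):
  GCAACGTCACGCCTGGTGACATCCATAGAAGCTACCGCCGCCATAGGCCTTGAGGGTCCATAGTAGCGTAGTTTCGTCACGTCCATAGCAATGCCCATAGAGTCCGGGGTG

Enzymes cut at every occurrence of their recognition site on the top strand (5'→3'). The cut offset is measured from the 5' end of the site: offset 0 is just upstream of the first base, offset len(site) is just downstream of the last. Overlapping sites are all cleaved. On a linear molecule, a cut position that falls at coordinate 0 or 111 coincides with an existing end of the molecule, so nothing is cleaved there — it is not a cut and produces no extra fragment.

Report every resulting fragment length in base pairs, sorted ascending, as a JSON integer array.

Per-enzyme occurrences:
  UxaIII CCATAG/6: at [22, 40, 57, 82, 94] ⇒ [28, 46, 63, 88, 100]
  SqiIX GGGT/1: at [53, 106] ⇒ [54, 107]
  NpsIX TGACAT/3: at [16] ⇒ [19]
  XjeIII CGTCACG/4: at [4, 74] ⇒ [8, 78]

Pooled cuts: [8, 19, 28, 46, 54, 63, 78, 88, 100, 107]

Fragments:
  [0,8): 8 bp
  [8,19): 11 bp
  [19,28): 9 bp
  [28,46): 18 bp
  [46,54): 8 bp
  [54,63): 9 bp
  [63,78): 15 bp
  [78,88): 10 bp
  [88,100): 12 bp
  [100,107): 7 bp
  [107,111): 4 bp

[4,7,8,8,9,9,10,11,12,15,18]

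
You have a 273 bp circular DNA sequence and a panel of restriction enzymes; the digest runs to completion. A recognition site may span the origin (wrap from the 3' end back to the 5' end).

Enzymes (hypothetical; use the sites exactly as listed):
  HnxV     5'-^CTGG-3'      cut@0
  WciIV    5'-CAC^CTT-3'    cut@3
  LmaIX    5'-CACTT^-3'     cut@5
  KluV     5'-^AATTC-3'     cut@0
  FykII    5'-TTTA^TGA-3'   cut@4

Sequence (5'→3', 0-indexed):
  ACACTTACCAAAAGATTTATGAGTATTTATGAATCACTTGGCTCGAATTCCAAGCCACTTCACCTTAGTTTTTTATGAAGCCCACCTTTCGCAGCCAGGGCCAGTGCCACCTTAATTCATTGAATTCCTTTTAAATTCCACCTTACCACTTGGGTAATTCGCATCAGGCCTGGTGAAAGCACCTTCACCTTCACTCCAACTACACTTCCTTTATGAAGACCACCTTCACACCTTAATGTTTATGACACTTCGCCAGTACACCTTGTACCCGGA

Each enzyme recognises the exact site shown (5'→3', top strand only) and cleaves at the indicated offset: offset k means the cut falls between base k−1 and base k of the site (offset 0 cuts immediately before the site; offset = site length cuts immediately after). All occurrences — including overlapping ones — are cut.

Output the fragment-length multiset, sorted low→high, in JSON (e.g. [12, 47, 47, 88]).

Per-enzyme occurrences:
  HnxV CTGG/0: at [169] ⇒ [169]
  WciIV CACCTT/3: at [60, 82, 107, 138, 179, 185, 220, 228, 258] ⇒ [63, 85, 110, 141, 182, 188, 223, 231, 261]
  LmaIX CACTT/5: at [1, 34, 55, 146, 202, 245] ⇒ [6, 39, 60, 151, 207, 250]
  KluV AATTC/0: at [45, 113, 122, 133, 155] ⇒ [45, 113, 122, 133, 155]
  FykII TTTATGA/4: at [15, 25, 71, 209, 238] ⇒ [19, 29, 75, 213, 242]

All cut coordinates (distinct, sorted): [6, 19, 29, 39, 45, 60, 63, 75, 85, 110, 113, 122, 133, 141, 151, 155, 169, 182, 188, 207, 213, 223, 231, 242, 250, 261]

Fragments:
  6→19: 13 bp
  19→29: 10 bp
  29→39: 10 bp
  39→45: 6 bp
  45→60: 15 bp
  60→63: 3 bp
  63→75: 12 bp
  75→85: 10 bp
  85→110: 25 bp
  110→113: 3 bp
  113→122: 9 bp
  122→133: 11 bp
  133→141: 8 bp
  141→151: 10 bp
  151→155: 4 bp
  155→169: 14 bp
  169→182: 13 bp
  182→188: 6 bp
  188→207: 19 bp
  207→213: 6 bp
  213→223: 10 bp
  223→231: 8 bp
  231→242: 11 bp
  242→250: 8 bp
  250→261: 11 bp
  261→6 (wrap): 273-261+6 = 18 bp

[3,3,4,6,6,6,8,8,8,9,10,10,10,10,10,11,11,11,12,13,13,14,15,18,19,25]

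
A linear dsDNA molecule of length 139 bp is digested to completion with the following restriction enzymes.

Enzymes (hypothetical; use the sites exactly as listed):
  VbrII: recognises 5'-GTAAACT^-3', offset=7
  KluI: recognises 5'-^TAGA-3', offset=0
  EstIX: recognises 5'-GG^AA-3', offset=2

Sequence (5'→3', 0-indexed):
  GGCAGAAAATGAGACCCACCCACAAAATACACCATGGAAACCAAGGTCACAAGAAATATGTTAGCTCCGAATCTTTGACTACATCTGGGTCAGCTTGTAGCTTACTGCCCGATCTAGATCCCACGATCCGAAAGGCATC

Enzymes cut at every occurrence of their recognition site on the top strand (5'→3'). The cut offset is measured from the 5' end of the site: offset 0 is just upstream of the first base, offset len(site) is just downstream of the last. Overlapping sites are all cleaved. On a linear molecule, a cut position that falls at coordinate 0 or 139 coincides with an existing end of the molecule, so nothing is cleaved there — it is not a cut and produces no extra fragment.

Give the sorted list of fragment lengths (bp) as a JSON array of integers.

[25,37,77]

Per-enzyme occurrences:
  VbrII (GTAAACT, off=7): no sites
  KluI TAGA/0: at [114] ⇒ [114]
  EstIX GGAA/2: at [35] ⇒ [37]

All cut coordinates (distinct, sorted): [37, 114]

Fragments:
  [0,37): 37 bp
  [37,114): 77 bp
  [114,139): 25 bp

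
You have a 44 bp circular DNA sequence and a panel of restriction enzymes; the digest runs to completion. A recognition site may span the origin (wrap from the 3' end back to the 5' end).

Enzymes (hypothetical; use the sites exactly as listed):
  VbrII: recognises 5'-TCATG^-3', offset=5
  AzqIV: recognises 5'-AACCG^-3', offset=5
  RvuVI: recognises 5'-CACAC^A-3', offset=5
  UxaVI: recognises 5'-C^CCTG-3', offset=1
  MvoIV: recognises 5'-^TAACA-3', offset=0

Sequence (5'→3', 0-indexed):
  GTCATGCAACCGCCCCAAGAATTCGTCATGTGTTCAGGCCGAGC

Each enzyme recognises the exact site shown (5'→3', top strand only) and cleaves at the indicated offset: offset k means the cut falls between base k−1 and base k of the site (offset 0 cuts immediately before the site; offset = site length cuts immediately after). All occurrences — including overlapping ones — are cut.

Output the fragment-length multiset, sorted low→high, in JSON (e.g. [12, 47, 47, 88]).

Scan for sites:
  VbrII TCATG/5: at [1, 25] ⇒ [6, 30]
  AzqIV AACCG/5: at [7] ⇒ [12]
  RvuVI (CACACA, off=5): no sites
  UxaVI (CCCTG, off=1): no sites
  MvoIV (TAACA, off=0): no sites

Pooled cuts: [6, 12, 30]

Fragments:
  6→12: 6 bp
  12→30: 18 bp
  30→6 (wrap): 44-30+6 = 20 bp

[6,18,20]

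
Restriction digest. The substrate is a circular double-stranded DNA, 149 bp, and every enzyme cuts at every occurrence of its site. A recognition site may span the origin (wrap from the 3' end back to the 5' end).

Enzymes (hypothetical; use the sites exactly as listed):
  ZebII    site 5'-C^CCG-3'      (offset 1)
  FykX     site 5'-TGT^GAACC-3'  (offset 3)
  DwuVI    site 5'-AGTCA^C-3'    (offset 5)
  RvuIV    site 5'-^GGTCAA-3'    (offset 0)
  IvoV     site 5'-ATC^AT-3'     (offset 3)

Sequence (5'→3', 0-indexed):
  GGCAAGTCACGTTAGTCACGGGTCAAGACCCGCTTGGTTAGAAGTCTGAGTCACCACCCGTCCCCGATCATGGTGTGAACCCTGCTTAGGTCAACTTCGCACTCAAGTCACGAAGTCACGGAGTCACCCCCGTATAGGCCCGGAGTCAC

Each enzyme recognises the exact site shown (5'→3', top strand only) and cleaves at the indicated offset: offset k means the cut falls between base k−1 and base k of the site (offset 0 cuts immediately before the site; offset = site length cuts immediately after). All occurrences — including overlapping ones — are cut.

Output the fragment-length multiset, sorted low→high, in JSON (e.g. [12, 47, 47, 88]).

Per-enzyme occurrences:
  ZebII CCCG/1: at [28, 56, 62, 128, 138] ⇒ [29, 57, 63, 129, 139]
  FykX TGTGAACC/3: at [73] ⇒ [76]
  DwuVI AGTCAC/5: at [4, 13, 48, 105, 113, 121, 143] ⇒ [9, 18, 53, 110, 118, 126, 148]
  RvuIV GGTCAA/0: at [20, 88] ⇒ [20, 88]
  IvoV ATCAT/3: at [66] ⇒ [69]

All cut coordinates (distinct, sorted): [9, 18, 20, 29, 53, 57, 63, 69, 76, 88, 110, 118, 126, 129, 139, 148]

Fragments:
  9→18: 9 bp
  18→20: 2 bp
  20→29: 9 bp
  29→53: 24 bp
  53→57: 4 bp
  57→63: 6 bp
  63→69: 6 bp
  69→76: 7 bp
  76→88: 12 bp
  88→110: 22 bp
  110→118: 8 bp
  118→126: 8 bp
  126→129: 3 bp
  129→139: 10 bp
  139→148: 9 bp
  148→9 (wrap): 149-148+9 = 10 bp

[2,3,4,6,6,7,8,8,9,9,9,10,10,12,22,24]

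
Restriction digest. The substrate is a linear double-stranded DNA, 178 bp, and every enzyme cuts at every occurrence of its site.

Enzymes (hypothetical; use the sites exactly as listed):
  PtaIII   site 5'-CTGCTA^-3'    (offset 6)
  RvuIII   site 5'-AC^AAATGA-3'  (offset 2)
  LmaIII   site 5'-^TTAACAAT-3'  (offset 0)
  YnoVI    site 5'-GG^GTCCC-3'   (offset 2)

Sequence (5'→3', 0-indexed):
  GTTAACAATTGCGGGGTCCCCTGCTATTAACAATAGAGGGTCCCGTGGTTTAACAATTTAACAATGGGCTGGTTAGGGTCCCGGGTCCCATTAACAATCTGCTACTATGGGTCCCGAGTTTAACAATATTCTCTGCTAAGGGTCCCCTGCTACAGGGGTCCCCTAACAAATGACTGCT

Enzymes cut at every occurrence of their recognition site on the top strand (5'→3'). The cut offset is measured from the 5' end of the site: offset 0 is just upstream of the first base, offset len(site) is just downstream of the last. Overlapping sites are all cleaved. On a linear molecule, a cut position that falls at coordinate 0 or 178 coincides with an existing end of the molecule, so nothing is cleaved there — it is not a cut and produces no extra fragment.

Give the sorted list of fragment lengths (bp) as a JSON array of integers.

[1,3,5,6,6,7,8,9,10,10,11,11,11,13,14,14,19,20]

Scan for sites:
  PtaIII (CTGCTA, off=6): starts [20, 98, 132, 146] → cuts [26, 104, 138, 152]
  RvuIII (ACAAATGA, off=2): starts [165] → cuts [167]
  LmaIII (TTAACAAT, off=0): starts [1, 26, 49, 57, 90, 119] → cuts [1, 26, 49, 57, 90, 119]
  YnoVI (GGGTCCC, off=2): starts [13, 37, 75, 82, 108, 139, 155] → cuts [15, 39, 77, 84, 110, 141, 157]

Pooled cuts: [1, 15, 26, 39, 49, 57, 77, 84, 90, 104, 110, 119, 138, 141, 152, 157, 167]

Fragments:
  [0,1): 1 bp
  [1,15): 14 bp
  [15,26): 11 bp
  [26,39): 13 bp
  [39,49): 10 bp
  [49,57): 8 bp
  [57,77): 20 bp
  [77,84): 7 bp
  [84,90): 6 bp
  [90,104): 14 bp
  [104,110): 6 bp
  [110,119): 9 bp
  [119,138): 19 bp
  [138,141): 3 bp
  [141,152): 11 bp
  [152,157): 5 bp
  [157,167): 10 bp
  [167,178): 11 bp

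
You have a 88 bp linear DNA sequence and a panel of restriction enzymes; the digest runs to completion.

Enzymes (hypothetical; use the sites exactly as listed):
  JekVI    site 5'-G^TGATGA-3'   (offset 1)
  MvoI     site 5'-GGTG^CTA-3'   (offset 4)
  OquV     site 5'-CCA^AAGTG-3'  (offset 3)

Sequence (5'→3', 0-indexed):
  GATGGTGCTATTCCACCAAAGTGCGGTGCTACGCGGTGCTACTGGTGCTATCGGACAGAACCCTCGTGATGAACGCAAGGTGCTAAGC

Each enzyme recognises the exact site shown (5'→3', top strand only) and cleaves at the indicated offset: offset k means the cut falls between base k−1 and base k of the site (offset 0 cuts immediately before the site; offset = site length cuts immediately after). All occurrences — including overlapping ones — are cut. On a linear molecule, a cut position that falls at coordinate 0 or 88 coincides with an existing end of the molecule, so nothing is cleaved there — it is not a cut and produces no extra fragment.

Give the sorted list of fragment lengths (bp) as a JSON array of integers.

[6,7,9,10,10,11,16,19]

Scan for sites:
  JekVI GTGATGA/1: at [65] ⇒ [66]
  MvoI GGTGCTA/4: at [3, 24, 34, 43, 78] ⇒ [7, 28, 38, 47, 82]
  OquV CCAAAGTG/3: at [15] ⇒ [18]

Pooled cuts: [7, 18, 28, 38, 47, 66, 82]

Fragment lengths:
  [0,7): 7 bp
  [7,18): 11 bp
  [18,28): 10 bp
  [28,38): 10 bp
  [38,47): 9 bp
  [47,66): 19 bp
  [66,82): 16 bp
  [82,88): 6 bp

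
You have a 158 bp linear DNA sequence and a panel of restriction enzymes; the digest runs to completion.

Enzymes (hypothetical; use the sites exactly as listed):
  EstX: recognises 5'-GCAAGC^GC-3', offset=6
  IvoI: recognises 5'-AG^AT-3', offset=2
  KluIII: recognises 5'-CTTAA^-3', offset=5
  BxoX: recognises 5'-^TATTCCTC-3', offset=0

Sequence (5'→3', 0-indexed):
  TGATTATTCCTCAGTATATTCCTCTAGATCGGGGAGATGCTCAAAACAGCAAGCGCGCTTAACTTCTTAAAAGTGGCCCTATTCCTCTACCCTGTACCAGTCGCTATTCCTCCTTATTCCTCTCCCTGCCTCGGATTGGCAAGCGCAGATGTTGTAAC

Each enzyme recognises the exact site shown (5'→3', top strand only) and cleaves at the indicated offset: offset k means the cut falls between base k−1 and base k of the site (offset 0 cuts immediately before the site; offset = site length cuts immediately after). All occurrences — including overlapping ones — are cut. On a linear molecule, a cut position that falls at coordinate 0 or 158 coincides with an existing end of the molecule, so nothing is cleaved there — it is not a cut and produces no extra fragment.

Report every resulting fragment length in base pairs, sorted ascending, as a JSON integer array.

[4,4,8,8,9,9,10,10,11,12,18,25,30]

Scan for sites:
  EstX (GCAAGCGC, off=6): starts [48, 138] → cuts [54, 144]
  IvoI (AGAT, off=2): starts [25, 34, 146] → cuts [27, 36, 148]
  KluIII (CTTAA, off=5): starts [57, 65] → cuts [62, 70]
  BxoX (TATTCCTC, off=0): starts [4, 16, 79, 104, 114] → cuts [4, 16, 79, 104, 114]

Pooled cuts: [4, 16, 27, 36, 54, 62, 70, 79, 104, 114, 144, 148]

Fragment lengths:
  [0,4): 4 bp
  [4,16): 12 bp
  [16,27): 11 bp
  [27,36): 9 bp
  [36,54): 18 bp
  [54,62): 8 bp
  [62,70): 8 bp
  [70,79): 9 bp
  [79,104): 25 bp
  [104,114): 10 bp
  [114,144): 30 bp
  [144,148): 4 bp
  [148,158): 10 bp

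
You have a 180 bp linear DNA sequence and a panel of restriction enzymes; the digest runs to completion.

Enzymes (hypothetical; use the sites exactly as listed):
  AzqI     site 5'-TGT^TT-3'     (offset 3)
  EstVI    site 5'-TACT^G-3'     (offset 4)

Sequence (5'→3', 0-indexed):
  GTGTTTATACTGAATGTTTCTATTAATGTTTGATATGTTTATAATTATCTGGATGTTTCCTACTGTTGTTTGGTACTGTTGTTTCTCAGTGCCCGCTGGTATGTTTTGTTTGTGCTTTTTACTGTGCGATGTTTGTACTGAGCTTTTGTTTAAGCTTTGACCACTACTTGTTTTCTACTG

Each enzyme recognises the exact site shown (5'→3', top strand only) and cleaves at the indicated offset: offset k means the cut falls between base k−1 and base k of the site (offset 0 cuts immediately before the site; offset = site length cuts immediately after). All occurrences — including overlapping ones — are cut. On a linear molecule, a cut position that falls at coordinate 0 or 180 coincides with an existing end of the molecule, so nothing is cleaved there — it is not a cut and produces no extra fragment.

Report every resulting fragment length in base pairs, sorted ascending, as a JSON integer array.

Per-enzyme occurrences:
  AzqI (TGTTT, off=3): starts [1, 14, 26, 35, 53, 66, 79, 101, 106, 129, 146, 168] → cuts [4, 17, 29, 38, 56, 69, 82, 104, 109, 132, 149, 171]
  EstVI (TACTG, off=4): starts [7, 60, 73, 119, 135, 175] → cuts [11, 64, 77, 123, 139, 179]

Pooled cuts: [4, 11, 17, 29, 38, 56, 64, 69, 77, 82, 104, 109, 123, 132, 139, 149, 171, 179]

Fragment lengths:
  [0,4): 4 bp
  [4,11): 7 bp
  [11,17): 6 bp
  [17,29): 12 bp
  [29,38): 9 bp
  [38,56): 18 bp
  [56,64): 8 bp
  [64,69): 5 bp
  [69,77): 8 bp
  [77,82): 5 bp
  [82,104): 22 bp
  [104,109): 5 bp
  [109,123): 14 bp
  [123,132): 9 bp
  [132,139): 7 bp
  [139,149): 10 bp
  [149,171): 22 bp
  [171,179): 8 bp
  [179,180): 1 bp

[1,4,5,5,5,6,7,7,8,8,8,9,9,10,12,14,18,22,22]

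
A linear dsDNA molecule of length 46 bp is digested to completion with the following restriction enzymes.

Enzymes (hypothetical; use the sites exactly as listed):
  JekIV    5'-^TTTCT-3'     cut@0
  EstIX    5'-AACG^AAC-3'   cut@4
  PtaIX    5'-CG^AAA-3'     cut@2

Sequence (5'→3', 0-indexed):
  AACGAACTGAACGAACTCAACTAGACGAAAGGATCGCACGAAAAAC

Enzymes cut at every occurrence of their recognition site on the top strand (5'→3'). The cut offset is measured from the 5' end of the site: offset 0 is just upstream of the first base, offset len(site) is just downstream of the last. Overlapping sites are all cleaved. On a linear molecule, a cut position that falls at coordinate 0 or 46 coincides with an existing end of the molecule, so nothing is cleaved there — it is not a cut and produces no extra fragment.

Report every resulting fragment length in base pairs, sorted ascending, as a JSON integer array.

Scan for sites:
  JekIV (TTTCT, off=0): no sites
  EstIX (AACGAAC, off=4): starts [0, 9] → cuts [4, 13]
  PtaIX (CGAAA, off=2): starts [25, 38] → cuts [27, 40]

Pooled cuts: [4, 13, 27, 40]

Fragment lengths:
  [0,4): 4 bp
  [4,13): 9 bp
  [13,27): 14 bp
  [27,40): 13 bp
  [40,46): 6 bp

[4,6,9,13,14]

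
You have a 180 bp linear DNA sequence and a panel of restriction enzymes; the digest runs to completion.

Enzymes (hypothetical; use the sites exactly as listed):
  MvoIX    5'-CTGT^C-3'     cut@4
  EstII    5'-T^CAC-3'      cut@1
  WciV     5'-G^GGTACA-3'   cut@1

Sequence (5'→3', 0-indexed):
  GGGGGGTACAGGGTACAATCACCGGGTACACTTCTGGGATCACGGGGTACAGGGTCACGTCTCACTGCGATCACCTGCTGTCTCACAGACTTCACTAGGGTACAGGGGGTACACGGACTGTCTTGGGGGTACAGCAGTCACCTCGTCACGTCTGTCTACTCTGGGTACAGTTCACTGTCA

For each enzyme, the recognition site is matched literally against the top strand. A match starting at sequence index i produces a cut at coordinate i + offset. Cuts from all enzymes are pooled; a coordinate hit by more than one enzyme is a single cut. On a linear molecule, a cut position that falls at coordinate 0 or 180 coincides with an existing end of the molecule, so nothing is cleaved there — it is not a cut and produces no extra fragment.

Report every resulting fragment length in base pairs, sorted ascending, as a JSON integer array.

Scan for sites:
  MvoIX (CTGTC, off=4): starts [77, 117, 151, 174] → cuts [81, 121, 155, 178]
  EstII (TCAC, off=1): starts [18, 39, 54, 61, 70, 82, 91, 137, 145, 171] → cuts [19, 40, 55, 62, 71, 83, 92, 138, 146, 172]
  WciV (GGGTACA, off=1): starts [3, 10, 23, 44, 97, 106, 126, 162] → cuts [4, 11, 24, 45, 98, 107, 127, 163]

All cut coordinates (distinct, sorted): [4, 11, 19, 24, 40, 45, 55, 62, 71, 81, 83, 92, 98, 107, 121, 127, 138, 146, 155, 163, 172, 178]

Fragment lengths:
  [0,4): 4 bp
  [4,11): 7 bp
  [11,19): 8 bp
  [19,24): 5 bp
  [24,40): 16 bp
  [40,45): 5 bp
  [45,55): 10 bp
  [55,62): 7 bp
  [62,71): 9 bp
  [71,81): 10 bp
  [81,83): 2 bp
  [83,92): 9 bp
  [92,98): 6 bp
  [98,107): 9 bp
  [107,121): 14 bp
  [121,127): 6 bp
  [127,138): 11 bp
  [138,146): 8 bp
  [146,155): 9 bp
  [155,163): 8 bp
  [163,172): 9 bp
  [172,178): 6 bp
  [178,180): 2 bp

[2,2,4,5,5,6,6,6,7,7,8,8,8,9,9,9,9,9,10,10,11,14,16]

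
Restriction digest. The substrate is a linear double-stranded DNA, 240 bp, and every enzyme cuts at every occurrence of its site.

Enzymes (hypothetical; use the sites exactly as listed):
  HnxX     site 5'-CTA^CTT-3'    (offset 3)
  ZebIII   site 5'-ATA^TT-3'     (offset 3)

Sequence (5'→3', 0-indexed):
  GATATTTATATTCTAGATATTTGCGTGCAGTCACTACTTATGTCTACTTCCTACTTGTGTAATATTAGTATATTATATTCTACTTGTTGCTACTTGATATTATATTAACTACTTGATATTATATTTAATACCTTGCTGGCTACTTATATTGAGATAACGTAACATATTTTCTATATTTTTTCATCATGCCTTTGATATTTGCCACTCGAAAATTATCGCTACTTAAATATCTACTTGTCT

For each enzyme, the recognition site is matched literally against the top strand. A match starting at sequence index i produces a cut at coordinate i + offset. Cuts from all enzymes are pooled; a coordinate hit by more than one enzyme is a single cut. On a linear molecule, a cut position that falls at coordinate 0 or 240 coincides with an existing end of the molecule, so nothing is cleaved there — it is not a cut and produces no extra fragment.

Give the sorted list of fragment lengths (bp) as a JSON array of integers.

[4,5,5,5,5,6,6,7,7,7,7,7,8,9,9,10,10,11,12,17,18,19,22,24]

Per-enzyme occurrences:
  HnxX (CTACTT, off=3): starts [33, 43, 50, 79, 89, 108, 139, 218, 230] → cuts [36, 46, 53, 82, 92, 111, 142, 221, 233]
  ZebIII (ATATT, off=3): starts [1, 7, 16, 61, 69, 74, 96, 101, 115, 120, 145, 163, 172, 194] → cuts [4, 10, 19, 64, 72, 77, 99, 104, 118, 123, 148, 166, 175, 197]

Pooled cuts: [4, 10, 19, 36, 46, 53, 64, 72, 77, 82, 92, 99, 104, 111, 118, 123, 142, 148, 166, 175, 197, 221, 233]

Fragments:
  [0,4): 4 bp
  [4,10): 6 bp
  [10,19): 9 bp
  [19,36): 17 bp
  [36,46): 10 bp
  [46,53): 7 bp
  [53,64): 11 bp
  [64,72): 8 bp
  [72,77): 5 bp
  [77,82): 5 bp
  [82,92): 10 bp
  [92,99): 7 bp
  [99,104): 5 bp
  [104,111): 7 bp
  [111,118): 7 bp
  [118,123): 5 bp
  [123,142): 19 bp
  [142,148): 6 bp
  [148,166): 18 bp
  [166,175): 9 bp
  [175,197): 22 bp
  [197,221): 24 bp
  [221,233): 12 bp
  [233,240): 7 bp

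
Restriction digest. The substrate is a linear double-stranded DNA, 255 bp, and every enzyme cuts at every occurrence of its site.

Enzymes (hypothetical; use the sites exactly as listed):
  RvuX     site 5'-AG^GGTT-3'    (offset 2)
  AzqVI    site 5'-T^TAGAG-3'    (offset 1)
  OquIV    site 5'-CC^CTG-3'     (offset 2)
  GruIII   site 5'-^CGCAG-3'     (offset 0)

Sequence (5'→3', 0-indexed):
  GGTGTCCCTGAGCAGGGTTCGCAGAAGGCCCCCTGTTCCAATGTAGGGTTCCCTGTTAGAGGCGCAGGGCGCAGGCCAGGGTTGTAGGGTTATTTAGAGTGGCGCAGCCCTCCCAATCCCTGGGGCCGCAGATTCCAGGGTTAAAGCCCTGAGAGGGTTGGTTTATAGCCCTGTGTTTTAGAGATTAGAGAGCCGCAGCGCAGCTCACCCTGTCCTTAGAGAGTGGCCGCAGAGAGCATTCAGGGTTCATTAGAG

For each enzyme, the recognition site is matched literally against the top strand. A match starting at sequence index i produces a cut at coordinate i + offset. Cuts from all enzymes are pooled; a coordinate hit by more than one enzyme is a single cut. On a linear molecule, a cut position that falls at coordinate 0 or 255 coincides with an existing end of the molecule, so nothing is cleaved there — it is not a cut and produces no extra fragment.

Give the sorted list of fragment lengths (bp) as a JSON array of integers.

Per-enzyme occurrences:
  RvuX (AGGGTT, off=2): starts [13, 44, 77, 85, 136, 153, 241] → cuts [15, 46, 79, 87, 138, 155, 243]
  AzqVI (TTAGAG, off=1): starts [55, 93, 177, 184, 215, 249] → cuts [56, 94, 178, 185, 216, 250]
  OquIV (CCCTG, off=2): starts [5, 30, 50, 117, 146, 168, 207] → cuts [7, 32, 52, 119, 148, 170, 209]
  GruIII (CGCAG, off=0): starts [19, 62, 69, 102, 126, 193, 198, 227] → cuts [19, 62, 69, 102, 126, 193, 198, 227]

Pooled cuts: [7, 15, 19, 32, 46, 52, 56, 62, 69, 79, 87, 94, 102, 119, 126, 138, 148, 155, 170, 178, 185, 193, 198, 209, 216, 227, 243, 250]

Fragment lengths:
  [0,7): 7 bp
  [7,15): 8 bp
  [15,19): 4 bp
  [19,32): 13 bp
  [32,46): 14 bp
  [46,52): 6 bp
  [52,56): 4 bp
  [56,62): 6 bp
  [62,69): 7 bp
  [69,79): 10 bp
  [79,87): 8 bp
  [87,94): 7 bp
  [94,102): 8 bp
  [102,119): 17 bp
  [119,126): 7 bp
  [126,138): 12 bp
  [138,148): 10 bp
  [148,155): 7 bp
  [155,170): 15 bp
  [170,178): 8 bp
  [178,185): 7 bp
  [185,193): 8 bp
  [193,198): 5 bp
  [198,209): 11 bp
  [209,216): 7 bp
  [216,227): 11 bp
  [227,243): 16 bp
  [243,250): 7 bp
  [250,255): 5 bp

[4,4,5,5,6,6,7,7,7,7,7,7,7,7,8,8,8,8,8,10,10,11,11,12,13,14,15,16,17]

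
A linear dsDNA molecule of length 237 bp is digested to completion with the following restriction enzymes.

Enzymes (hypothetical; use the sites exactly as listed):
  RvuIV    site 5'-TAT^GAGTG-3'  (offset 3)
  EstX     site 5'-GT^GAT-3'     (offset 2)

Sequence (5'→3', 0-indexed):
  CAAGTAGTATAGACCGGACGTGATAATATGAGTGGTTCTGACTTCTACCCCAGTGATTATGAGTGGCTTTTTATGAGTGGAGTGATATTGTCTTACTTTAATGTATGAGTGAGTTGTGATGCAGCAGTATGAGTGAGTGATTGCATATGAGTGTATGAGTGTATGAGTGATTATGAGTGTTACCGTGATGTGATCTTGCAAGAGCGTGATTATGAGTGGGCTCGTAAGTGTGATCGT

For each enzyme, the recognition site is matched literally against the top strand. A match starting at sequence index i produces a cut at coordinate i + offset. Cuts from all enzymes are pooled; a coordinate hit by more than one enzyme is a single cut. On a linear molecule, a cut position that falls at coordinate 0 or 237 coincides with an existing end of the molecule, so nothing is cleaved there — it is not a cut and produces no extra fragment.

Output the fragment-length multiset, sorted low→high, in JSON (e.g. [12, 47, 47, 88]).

[4,5,6,6,6,6,8,8,8,8,9,10,11,12,13,14,16,18,21,23,25]

Per-enzyme occurrences:
  RvuIV (TATGAGTG, off=3): starts [26, 57, 71, 103, 127, 145, 153, 161, 171, 210] → cuts [29, 60, 74, 106, 130, 148, 156, 164, 174, 213]
  EstX (GTGAT, off=2): starts [19, 52, 81, 115, 136, 166, 184, 189, 205, 229] → cuts [21, 54, 83, 117, 138, 168, 186, 191, 207, 231]

All cut coordinates (distinct, sorted): [21, 29, 54, 60, 74, 83, 106, 117, 130, 138, 148, 156, 164, 168, 174, 186, 191, 207, 213, 231]

Fragments:
  [0,21): 21 bp
  [21,29): 8 bp
  [29,54): 25 bp
  [54,60): 6 bp
  [60,74): 14 bp
  [74,83): 9 bp
  [83,106): 23 bp
  [106,117): 11 bp
  [117,130): 13 bp
  [130,138): 8 bp
  [138,148): 10 bp
  [148,156): 8 bp
  [156,164): 8 bp
  [164,168): 4 bp
  [168,174): 6 bp
  [174,186): 12 bp
  [186,191): 5 bp
  [191,207): 16 bp
  [207,213): 6 bp
  [213,231): 18 bp
  [231,237): 6 bp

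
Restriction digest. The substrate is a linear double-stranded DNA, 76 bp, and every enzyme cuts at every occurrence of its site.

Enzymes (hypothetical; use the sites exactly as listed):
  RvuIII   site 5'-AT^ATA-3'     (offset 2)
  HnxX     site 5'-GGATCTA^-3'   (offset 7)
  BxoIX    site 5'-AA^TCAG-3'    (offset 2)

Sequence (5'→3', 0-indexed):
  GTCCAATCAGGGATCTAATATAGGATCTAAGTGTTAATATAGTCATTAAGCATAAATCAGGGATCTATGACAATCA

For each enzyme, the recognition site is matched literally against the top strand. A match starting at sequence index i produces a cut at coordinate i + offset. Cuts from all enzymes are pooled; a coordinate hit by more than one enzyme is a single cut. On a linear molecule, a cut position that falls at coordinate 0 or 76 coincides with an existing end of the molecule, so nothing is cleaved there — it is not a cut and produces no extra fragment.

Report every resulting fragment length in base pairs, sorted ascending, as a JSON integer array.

[2,6,9,9,10,11,11,18]

Per-enzyme occurrences:
  RvuIII (ATATA, off=2): starts [17, 36] → cuts [19, 38]
  HnxX (GGATCTA, off=7): starts [10, 22, 60] → cuts [17, 29, 67]
  BxoIX (AATCAG, off=2): starts [4, 54] → cuts [6, 56]

Pooled cuts: [6, 17, 19, 29, 38, 56, 67]

Fragments:
  [0,6): 6 bp
  [6,17): 11 bp
  [17,19): 2 bp
  [19,29): 10 bp
  [29,38): 9 bp
  [38,56): 18 bp
  [56,67): 11 bp
  [67,76): 9 bp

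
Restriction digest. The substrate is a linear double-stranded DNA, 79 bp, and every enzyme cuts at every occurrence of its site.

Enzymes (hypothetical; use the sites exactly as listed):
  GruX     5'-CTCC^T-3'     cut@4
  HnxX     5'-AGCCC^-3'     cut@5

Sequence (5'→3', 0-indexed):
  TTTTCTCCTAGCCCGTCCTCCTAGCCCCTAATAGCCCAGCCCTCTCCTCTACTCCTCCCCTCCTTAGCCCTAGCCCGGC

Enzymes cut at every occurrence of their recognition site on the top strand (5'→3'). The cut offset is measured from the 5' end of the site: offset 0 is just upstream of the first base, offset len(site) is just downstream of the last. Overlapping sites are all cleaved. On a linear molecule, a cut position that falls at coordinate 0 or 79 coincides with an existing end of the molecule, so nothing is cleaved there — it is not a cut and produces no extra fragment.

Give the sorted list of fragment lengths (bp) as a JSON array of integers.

Scan for sites:
  GruX CTCCT/4: at [4, 17, 43, 51, 59] ⇒ [8, 21, 47, 55, 63]
  HnxX AGCCC/5: at [9, 22, 32, 37, 65, 71] ⇒ [14, 27, 37, 42, 70, 76]

Pooled cuts: [8, 14, 21, 27, 37, 42, 47, 55, 63, 70, 76]

Fragment lengths:
  [0,8): 8 bp
  [8,14): 6 bp
  [14,21): 7 bp
  [21,27): 6 bp
  [27,37): 10 bp
  [37,42): 5 bp
  [42,47): 5 bp
  [47,55): 8 bp
  [55,63): 8 bp
  [63,70): 7 bp
  [70,76): 6 bp
  [76,79): 3 bp

[3,5,5,6,6,6,7,7,8,8,8,10]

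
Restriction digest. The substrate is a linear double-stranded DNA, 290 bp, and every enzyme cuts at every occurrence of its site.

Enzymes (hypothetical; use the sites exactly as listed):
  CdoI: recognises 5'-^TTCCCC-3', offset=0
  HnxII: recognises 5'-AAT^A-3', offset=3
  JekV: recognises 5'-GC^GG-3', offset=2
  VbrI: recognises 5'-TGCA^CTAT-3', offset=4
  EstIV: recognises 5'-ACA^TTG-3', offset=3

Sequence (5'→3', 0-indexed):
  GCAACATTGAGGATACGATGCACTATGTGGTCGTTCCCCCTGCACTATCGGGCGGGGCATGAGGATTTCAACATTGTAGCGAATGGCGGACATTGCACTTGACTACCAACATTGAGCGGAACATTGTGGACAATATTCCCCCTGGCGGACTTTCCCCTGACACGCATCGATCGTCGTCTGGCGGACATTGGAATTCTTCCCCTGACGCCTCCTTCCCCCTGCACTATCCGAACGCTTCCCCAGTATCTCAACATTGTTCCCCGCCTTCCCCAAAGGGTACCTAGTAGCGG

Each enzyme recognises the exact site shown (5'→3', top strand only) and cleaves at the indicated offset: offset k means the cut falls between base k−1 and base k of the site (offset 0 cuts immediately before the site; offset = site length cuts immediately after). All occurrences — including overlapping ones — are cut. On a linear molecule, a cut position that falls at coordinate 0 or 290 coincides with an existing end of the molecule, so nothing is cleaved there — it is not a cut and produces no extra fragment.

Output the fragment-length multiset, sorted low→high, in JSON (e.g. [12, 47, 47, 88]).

[1,2,3,5,5,5,6,6,6,9,9,9,11,11,11,11,11,12,14,16,16,18,19,20,23,31]

Site scan:
  CdoI TTCCCC/0: at [33, 135, 151, 196, 212, 235, 256, 265] ⇒ [33, 135, 151, 196, 212, 235, 256, 265]
  HnxII AATA/3: at [131] ⇒ [134]
  JekV GCGG/2: at [51, 85, 115, 144, 180, 286] ⇒ [53, 87, 117, 146, 182, 288]
  VbrI TGCACTAT/4: at [18, 40, 219] ⇒ [22, 44, 223]
  EstIV ACATTG/3: at [3, 70, 89, 108, 120, 184, 250] ⇒ [6, 73, 92, 111, 123, 187, 253]

Pooled cuts: [6, 22, 33, 44, 53, 73, 87, 92, 111, 117, 123, 134, 135, 146, 151, 182, 187, 196, 212, 223, 235, 253, 256, 265, 288]

Fragment lengths:
  [0,6): 6 bp
  [6,22): 16 bp
  [22,33): 11 bp
  [33,44): 11 bp
  [44,53): 9 bp
  [53,73): 20 bp
  [73,87): 14 bp
  [87,92): 5 bp
  [92,111): 19 bp
  [111,117): 6 bp
  [117,123): 6 bp
  [123,134): 11 bp
  [134,135): 1 bp
  [135,146): 11 bp
  [146,151): 5 bp
  [151,182): 31 bp
  [182,187): 5 bp
  [187,196): 9 bp
  [196,212): 16 bp
  [212,223): 11 bp
  [223,235): 12 bp
  [235,253): 18 bp
  [253,256): 3 bp
  [256,265): 9 bp
  [265,288): 23 bp
  [288,290): 2 bp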